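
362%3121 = 362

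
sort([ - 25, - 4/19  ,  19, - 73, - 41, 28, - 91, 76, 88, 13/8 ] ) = [ - 91 ,-73,-41, - 25, - 4/19, 13/8, 19,28, 76, 88 ]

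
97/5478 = 97/5478=0.02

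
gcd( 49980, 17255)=595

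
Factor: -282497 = -101^1*2797^1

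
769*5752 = 4423288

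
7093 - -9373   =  16466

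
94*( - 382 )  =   - 35908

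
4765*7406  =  35289590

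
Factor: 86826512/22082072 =10853314/2760259 = 2^1*2760259^( - 1)*5426657^1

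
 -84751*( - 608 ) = 51528608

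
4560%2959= 1601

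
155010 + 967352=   1122362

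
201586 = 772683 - 571097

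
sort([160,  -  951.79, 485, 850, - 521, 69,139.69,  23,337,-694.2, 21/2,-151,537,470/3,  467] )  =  [  -  951.79,- 694.2,-521, -151, 21/2,23, 69, 139.69,  470/3, 160  ,  337, 467,485,537,  850]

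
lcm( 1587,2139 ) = 49197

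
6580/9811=6580/9811 = 0.67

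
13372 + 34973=48345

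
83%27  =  2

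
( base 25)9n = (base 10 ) 248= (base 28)8o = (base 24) a8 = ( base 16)f8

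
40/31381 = 40/31381 = 0.00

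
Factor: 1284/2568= 2^ (-1) = 1/2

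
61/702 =61/702 = 0.09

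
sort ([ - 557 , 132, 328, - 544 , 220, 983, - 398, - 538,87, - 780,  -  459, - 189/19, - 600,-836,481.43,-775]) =[  -  836, - 780, - 775,-600, - 557 , - 544, - 538, -459, - 398 , - 189/19,87,132, 220,328, 481.43, 983]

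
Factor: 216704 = 2^7*1693^1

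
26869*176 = 4728944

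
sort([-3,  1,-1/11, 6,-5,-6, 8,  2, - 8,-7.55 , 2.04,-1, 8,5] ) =[ - 8, - 7.55,-6,-5,-3, - 1,-1/11, 1,2, 2.04, 5,6,8,8] 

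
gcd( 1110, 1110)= 1110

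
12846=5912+6934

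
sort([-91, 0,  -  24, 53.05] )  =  [ - 91, - 24,  0, 53.05 ] 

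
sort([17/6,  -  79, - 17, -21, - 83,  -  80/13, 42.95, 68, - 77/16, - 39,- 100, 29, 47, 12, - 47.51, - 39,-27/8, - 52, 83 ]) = [-100, - 83, - 79, - 52,-47.51,- 39,-39, - 21, - 17,-80/13, - 77/16, - 27/8,  17/6,12,29, 42.95, 47,68, 83]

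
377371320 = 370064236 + 7307084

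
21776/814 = 10888/407  =  26.75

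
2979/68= 2979/68  =  43.81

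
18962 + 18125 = 37087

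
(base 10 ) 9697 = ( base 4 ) 2113201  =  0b10010111100001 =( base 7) 40162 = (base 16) 25e1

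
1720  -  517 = 1203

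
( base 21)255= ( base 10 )992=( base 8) 1740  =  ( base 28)17c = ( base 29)156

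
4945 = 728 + 4217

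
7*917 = 6419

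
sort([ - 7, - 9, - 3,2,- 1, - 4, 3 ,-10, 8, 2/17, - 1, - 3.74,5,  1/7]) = [ - 10, - 9,  -  7, - 4 ,  -  3.74, - 3,-1,-1, 2/17,  1/7,2,3, 5,8 ]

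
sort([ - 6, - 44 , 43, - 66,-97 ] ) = [ - 97, - 66, - 44, - 6,43] 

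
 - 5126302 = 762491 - 5888793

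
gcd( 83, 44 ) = 1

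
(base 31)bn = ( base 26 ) E0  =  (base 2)101101100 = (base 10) 364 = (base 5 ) 2424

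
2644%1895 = 749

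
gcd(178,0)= 178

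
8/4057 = 8/4057 =0.00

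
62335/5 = 12467 = 12467.00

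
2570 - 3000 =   -  430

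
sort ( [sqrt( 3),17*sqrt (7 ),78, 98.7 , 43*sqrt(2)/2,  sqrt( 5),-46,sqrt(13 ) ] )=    [-46,  sqrt(3 ), sqrt(5),  sqrt(13 ),  43 * sqrt(2)/2,  17*sqrt(7 ) , 78 , 98.7] 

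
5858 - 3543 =2315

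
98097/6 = 16349+1/2 = 16349.50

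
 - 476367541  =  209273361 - 685640902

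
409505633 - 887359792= -477854159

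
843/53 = 843/53=15.91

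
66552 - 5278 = 61274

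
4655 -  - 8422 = 13077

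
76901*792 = 60905592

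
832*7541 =6274112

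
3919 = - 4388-- 8307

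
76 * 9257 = 703532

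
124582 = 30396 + 94186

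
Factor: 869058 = 2^1*3^2*48281^1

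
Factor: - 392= - 2^3 * 7^2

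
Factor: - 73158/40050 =-3^( - 1)*5^( - 2)*137^1= -137/75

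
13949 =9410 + 4539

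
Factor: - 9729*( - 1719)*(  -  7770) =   -  129946653270 = - 2^1*3^5*5^1*7^1*23^1*37^1*47^1 * 191^1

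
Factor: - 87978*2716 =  - 238948248  =  - 2^3*3^1 * 7^1*11^1*31^1*43^1*97^1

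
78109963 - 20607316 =57502647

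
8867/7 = 1266 + 5/7=1266.71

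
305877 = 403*759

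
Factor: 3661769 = 61^1*60029^1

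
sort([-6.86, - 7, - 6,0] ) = [ - 7, - 6.86, - 6,0]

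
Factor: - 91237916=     -  2^2*7^1*11^1 * 43^1*83^2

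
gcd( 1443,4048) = 1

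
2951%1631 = 1320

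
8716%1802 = 1508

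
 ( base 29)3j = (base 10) 106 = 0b1101010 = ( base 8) 152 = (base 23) 4e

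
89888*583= 52404704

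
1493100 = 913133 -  - 579967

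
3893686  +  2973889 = 6867575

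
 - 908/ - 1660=227/415 = 0.55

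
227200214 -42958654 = 184241560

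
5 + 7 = 12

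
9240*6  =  55440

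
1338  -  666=672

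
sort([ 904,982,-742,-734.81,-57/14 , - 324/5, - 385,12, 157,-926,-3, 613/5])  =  [  -  926, -742  ,-734.81,-385,-324/5, - 57/14,-3,  12 , 613/5,157,904, 982] 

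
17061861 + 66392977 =83454838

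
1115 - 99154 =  - 98039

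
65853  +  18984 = 84837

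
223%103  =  17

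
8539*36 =307404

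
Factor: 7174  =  2^1* 17^1 * 211^1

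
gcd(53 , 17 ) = 1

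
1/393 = 1/393  =  0.00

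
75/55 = 15/11 = 1.36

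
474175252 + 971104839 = 1445280091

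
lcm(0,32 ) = 0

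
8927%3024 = 2879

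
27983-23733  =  4250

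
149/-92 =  - 149/92  =  - 1.62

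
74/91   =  74/91 = 0.81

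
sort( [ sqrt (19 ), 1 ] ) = [ 1,sqrt(19 )]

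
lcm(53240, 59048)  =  3247640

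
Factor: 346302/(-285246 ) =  - 3^1*11^2*13^ ( - 1)* 23^( - 1) = - 363/299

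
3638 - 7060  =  -3422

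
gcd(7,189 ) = 7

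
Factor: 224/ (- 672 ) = - 1/3 = - 3^(  -  1)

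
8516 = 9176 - 660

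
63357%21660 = 20037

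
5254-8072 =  -2818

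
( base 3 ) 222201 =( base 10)721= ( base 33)ls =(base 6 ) 3201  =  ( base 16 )2d1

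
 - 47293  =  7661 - 54954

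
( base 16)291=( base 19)1fb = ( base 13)3B7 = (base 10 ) 657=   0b1010010001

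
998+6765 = 7763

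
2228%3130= 2228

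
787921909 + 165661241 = 953583150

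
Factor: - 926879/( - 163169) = 163169^(  -  1)*926879^1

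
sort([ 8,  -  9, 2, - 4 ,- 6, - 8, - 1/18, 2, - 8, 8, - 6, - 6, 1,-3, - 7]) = [ - 9, -8,  -  8,- 7, -6, - 6, - 6, - 4,- 3, - 1/18, 1, 2,2,  8, 8 ]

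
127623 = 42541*3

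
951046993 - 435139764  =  515907229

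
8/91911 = 8/91911=0.00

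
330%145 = 40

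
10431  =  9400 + 1031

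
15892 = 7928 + 7964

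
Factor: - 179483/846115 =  - 5^( - 1)*197^(- 1 )*859^(- 1 )*179483^1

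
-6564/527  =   - 6564/527 = - 12.46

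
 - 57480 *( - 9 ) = 517320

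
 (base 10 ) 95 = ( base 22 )47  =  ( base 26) 3H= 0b1011111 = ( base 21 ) 4B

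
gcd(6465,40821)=3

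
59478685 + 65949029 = 125427714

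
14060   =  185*76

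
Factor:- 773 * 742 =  - 2^1*7^1*53^1 *773^1 = -573566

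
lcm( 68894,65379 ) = 6407142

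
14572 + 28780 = 43352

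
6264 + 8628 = 14892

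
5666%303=212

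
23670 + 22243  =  45913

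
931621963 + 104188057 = 1035810020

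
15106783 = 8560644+6546139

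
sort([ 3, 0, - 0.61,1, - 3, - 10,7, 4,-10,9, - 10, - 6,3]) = [ - 10,  -  10, - 10, - 6, - 3,-0.61,0, 1,3,3,4,  7,9]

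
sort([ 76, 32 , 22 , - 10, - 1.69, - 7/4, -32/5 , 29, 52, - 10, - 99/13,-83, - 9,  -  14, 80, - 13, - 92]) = [ - 92, - 83,-14, - 13 , - 10  ,-10, - 9, - 99/13, - 32/5 , - 7/4 ,  -  1.69, 22,29,32,52, 76, 80]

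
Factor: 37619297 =19^1*421^1*4703^1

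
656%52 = 32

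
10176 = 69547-59371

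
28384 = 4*7096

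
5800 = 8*725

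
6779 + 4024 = 10803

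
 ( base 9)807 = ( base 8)1217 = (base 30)LP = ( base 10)655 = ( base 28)NB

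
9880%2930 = 1090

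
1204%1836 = 1204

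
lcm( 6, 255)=510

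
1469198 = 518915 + 950283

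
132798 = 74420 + 58378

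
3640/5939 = 3640/5939 = 0.61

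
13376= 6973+6403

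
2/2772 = 1/1386 = 0.00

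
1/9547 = 1/9547 = 0.00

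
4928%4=0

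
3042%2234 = 808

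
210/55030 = 21/5503= 0.00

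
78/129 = 26/43 = 0.60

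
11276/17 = 663 + 5/17 = 663.29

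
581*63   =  36603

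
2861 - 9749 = - 6888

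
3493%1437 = 619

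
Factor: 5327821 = 5327821^1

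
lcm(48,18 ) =144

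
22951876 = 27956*821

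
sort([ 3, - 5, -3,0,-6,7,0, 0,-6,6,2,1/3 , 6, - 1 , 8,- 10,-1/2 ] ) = [-10, - 6, - 6, - 5,-3,  -  1, - 1/2, 0, 0, 0,1/3, 2,  3,6,6, 7, 8]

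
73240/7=73240/7= 10462.86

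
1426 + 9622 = 11048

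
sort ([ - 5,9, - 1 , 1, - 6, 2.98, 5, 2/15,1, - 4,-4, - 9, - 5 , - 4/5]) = [ - 9, - 6 , - 5, - 5, -4, - 4, - 1, - 4/5,2/15,1,1,2.98,5, 9 ] 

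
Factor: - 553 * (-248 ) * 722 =99017968=2^4*7^1*19^2 * 31^1 * 79^1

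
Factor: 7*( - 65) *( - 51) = 3^1 *5^1*7^1*13^1*17^1 = 23205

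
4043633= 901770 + 3141863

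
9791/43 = 9791/43 = 227.70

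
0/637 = 0 = 0.00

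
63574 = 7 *9082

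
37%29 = 8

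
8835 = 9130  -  295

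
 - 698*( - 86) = 60028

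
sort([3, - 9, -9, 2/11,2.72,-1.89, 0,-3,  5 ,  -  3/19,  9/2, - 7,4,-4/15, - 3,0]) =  [ -9, - 9, - 7 , - 3,  -  3, - 1.89, - 4/15, - 3/19, 0, 0,2/11, 2.72, 3, 4,  9/2, 5 ] 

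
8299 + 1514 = 9813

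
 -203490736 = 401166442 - 604657178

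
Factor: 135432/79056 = 209/122 = 2^( - 1)*11^1*19^1*61^( - 1)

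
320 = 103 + 217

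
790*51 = 40290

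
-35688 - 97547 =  -133235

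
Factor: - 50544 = -2^4 *3^5*13^1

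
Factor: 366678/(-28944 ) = -2^( - 3)*3^ ( - 1)*13^1* 67^( - 1)*1567^1  =  - 20371/1608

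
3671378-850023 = 2821355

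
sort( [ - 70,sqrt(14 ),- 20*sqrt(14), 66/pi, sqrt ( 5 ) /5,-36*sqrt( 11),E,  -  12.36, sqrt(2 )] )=[ - 36*sqrt( 11), - 20*sqrt(14),-70 , - 12.36,  sqrt(5) /5, sqrt( 2 ), E, sqrt(14), 66/pi ] 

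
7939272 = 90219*88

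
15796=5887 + 9909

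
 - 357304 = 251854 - 609158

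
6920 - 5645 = 1275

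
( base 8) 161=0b1110001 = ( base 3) 11012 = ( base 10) 113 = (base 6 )305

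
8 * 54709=437672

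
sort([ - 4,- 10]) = [-10, - 4]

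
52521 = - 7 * ( - 7503 ) 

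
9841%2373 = 349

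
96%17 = 11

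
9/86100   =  3/28700 = 0.00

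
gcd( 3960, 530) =10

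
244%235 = 9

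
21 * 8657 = 181797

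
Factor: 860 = 2^2*5^1*43^1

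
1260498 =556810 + 703688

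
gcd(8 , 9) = 1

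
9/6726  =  3/2242 = 0.00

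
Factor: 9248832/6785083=2^6 * 3^2*809^( - 1 )*8387^( -1 )*16057^1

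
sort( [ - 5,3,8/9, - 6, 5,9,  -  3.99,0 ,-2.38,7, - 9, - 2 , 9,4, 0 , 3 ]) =[ - 9, - 6, - 5, - 3.99, - 2.38, - 2,0, 0,8/9,  3,  3,4,  5, 7,9, 9 ]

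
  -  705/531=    - 235/177 =- 1.33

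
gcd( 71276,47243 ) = 1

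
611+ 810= 1421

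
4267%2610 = 1657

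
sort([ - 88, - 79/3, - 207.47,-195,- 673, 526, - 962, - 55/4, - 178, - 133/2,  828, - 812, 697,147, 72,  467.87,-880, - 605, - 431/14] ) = [ - 962,- 880,  -  812, - 673, - 605, - 207.47, - 195, - 178, - 88, - 133/2 , - 431/14 ,-79/3, - 55/4, 72 , 147, 467.87,526,697,828] 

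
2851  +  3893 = 6744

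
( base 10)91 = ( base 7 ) 160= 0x5b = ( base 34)2n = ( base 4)1123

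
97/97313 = 97/97313 = 0.00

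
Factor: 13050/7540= 2^( - 1)*3^2*5^1*13^(- 1) = 45/26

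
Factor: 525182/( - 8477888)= - 2^ ( - 5)*7^2*23^1*139^( - 1 )*233^1*953^(  -  1) = - 262591/4238944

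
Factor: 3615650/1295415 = 2^1 * 3^(- 2)*5^1*11^( - 1)*2617^( - 1 )*72313^1 = 723130/259083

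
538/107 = 538/107 = 5.03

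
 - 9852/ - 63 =3284/21 = 156.38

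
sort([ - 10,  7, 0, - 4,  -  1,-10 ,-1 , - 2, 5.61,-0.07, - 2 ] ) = [ - 10, - 10,-4, - 2,-2,-1,-1,-0.07, 0, 5.61, 7]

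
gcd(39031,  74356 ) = 1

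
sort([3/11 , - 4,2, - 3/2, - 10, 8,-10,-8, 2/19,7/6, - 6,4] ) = [ - 10,-10, - 8, - 6, - 4, - 3/2, 2/19, 3/11, 7/6,  2, 4, 8 ]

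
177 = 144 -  - 33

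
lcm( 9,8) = 72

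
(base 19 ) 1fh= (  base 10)663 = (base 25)11d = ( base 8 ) 1227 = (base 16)297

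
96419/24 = 96419/24 = 4017.46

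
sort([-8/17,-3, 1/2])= [ - 3, - 8/17 , 1/2] 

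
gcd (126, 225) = 9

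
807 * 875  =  706125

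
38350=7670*5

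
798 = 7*114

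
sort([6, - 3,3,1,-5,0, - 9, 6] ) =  [ - 9, - 5, - 3, 0, 1,3,6 , 6 ] 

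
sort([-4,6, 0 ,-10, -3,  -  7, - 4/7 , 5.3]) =[-10, - 7,-4, - 3, - 4/7 , 0, 5.3,6]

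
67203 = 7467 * 9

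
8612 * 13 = 111956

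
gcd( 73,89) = 1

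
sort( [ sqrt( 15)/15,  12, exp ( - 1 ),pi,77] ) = [sqrt(  15 ) /15,exp( - 1), pi,12,77]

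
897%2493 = 897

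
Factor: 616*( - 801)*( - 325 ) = 2^3 * 3^2*5^2*7^1*11^1 * 13^1*89^1 = 160360200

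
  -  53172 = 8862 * ( - 6)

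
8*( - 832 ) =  - 6656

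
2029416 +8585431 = 10614847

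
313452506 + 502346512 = 815799018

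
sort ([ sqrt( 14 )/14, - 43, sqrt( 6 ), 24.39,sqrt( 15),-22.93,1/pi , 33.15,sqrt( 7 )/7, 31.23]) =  [ - 43, - 22.93, sqrt( 14 )/14,1/pi , sqrt( 7)/7, sqrt( 6), sqrt(  15 ), 24.39, 31.23,33.15 ]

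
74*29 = 2146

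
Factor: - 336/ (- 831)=112/277 = 2^4 * 7^1*277^( - 1)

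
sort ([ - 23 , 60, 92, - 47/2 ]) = [-47/2, - 23, 60, 92]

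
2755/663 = 2755/663 = 4.16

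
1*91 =91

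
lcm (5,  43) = 215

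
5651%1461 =1268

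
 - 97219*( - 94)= 9138586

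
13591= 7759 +5832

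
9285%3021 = 222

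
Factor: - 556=-2^2 *139^1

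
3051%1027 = 997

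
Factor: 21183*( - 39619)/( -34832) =2^( - 4)*3^1*7^( - 1 )*23^1*307^1*311^(  -  1) * 39619^1=839249277/34832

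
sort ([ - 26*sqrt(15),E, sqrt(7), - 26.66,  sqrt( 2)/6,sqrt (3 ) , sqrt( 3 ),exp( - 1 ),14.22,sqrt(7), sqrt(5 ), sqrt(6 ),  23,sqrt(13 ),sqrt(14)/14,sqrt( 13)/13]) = [ - 26* sqrt(15 ), - 26.66,sqrt(2)/6,sqrt(14 ) /14,sqrt (13)/13, exp(-1), sqrt(3), sqrt(3),sqrt (5),sqrt( 6), sqrt( 7 ),sqrt(7),E,sqrt(13 ),14.22,23] 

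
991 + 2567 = 3558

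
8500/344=2125/86  =  24.71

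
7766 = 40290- 32524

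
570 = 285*2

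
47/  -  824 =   -  1+777/824  =  -  0.06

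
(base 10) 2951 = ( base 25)4I1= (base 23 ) 5D7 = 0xB87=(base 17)a3a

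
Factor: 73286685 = 3^2*5^1*1628593^1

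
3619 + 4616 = 8235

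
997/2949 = 997/2949 = 0.34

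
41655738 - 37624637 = 4031101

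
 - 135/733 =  - 1 + 598/733 = -0.18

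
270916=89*3044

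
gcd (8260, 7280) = 140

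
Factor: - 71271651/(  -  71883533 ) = 3^1*11^1*23^( - 1 ) * 199^1 * 1187^( - 1 ) * 2633^( - 1 )*10853^1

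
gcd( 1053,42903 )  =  27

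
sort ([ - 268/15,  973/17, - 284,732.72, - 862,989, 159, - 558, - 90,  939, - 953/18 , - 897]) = [ - 897,- 862, -558, - 284, - 90, - 953/18,- 268/15, 973/17, 159, 732.72, 939, 989]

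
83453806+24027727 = 107481533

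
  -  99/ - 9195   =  33/3065= 0.01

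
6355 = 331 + 6024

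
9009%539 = 385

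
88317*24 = 2119608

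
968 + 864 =1832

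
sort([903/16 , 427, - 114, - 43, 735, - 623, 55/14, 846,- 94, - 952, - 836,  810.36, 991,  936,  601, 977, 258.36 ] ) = [ - 952, - 836, - 623, - 114,-94, - 43 , 55/14,903/16, 258.36,427, 601,735,810.36, 846, 936,977,991 ] 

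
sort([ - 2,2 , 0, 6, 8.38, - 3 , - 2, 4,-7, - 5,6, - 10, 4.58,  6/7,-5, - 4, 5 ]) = [ - 10,  -  7, - 5 ,-5,-4 , - 3, - 2, - 2, 0,  6/7, 2, 4,4.58,5, 6,6, 8.38]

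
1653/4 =413 + 1/4 =413.25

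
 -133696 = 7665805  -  7799501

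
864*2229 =1925856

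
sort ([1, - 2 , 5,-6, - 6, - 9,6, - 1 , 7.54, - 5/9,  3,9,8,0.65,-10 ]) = [ - 10, - 9,- 6, - 6, - 2, - 1, - 5/9,0.65,  1,3, 5,6, 7.54,  8,9] 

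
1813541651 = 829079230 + 984462421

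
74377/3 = 24792 + 1/3  =  24792.33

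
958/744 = 479/372 = 1.29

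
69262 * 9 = 623358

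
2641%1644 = 997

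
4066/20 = 203+ 3/10 = 203.30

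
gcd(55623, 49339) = 1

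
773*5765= 4456345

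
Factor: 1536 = 2^9 *3^1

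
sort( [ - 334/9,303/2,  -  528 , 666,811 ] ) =[-528, - 334/9 , 303/2,666,811]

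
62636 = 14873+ 47763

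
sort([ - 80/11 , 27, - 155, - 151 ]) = [ - 155,  -  151, - 80/11 , 27] 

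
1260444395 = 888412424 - -372031971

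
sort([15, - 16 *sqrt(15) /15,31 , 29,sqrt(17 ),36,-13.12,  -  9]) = [ - 13.12  , - 9, - 16* sqrt(15 ) /15,sqrt( 17 ),15,29 , 31,  36]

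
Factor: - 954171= - 3^2*106019^1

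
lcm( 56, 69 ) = 3864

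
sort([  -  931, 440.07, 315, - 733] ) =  [  -  931, -733,315, 440.07] 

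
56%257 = 56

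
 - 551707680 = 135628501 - 687336181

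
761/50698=761/50698 = 0.02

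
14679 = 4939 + 9740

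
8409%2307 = 1488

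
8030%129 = 32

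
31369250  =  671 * 46750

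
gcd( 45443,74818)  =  1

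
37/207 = 37/207 = 0.18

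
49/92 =49/92 =0.53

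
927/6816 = 309/2272 = 0.14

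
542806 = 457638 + 85168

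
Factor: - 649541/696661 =-7^(-1 )*99523^( - 1 )*649541^1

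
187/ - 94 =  - 187/94=-1.99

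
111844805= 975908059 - 864063254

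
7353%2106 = 1035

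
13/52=1/4 = 0.25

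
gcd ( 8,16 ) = 8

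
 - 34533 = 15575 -50108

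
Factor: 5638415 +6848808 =7^1 * 1783889^1 = 12487223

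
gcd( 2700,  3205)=5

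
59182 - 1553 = 57629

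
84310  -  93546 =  - 9236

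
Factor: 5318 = 2^1*2659^1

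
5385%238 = 149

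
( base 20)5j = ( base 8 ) 167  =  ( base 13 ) 92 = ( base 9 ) 142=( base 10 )119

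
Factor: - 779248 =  -2^4*113^1 * 431^1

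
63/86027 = 63/86027 = 0.00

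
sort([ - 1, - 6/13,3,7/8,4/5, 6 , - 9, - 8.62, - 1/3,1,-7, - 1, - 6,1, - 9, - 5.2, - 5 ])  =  [ - 9,-9, - 8.62,-7, - 6, - 5.2, - 5, -1, - 1, - 6/13, - 1/3,  4/5, 7/8,1, 1,3, 6 ] 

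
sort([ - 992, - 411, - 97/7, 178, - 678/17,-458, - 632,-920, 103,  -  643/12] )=[ - 992, - 920, - 632,- 458, - 411,-643/12, - 678/17, - 97/7, 103, 178] 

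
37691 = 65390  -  27699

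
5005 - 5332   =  -327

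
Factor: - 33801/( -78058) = 2^( - 1)*3^1*19^1*31^( - 1) * 593^1*1259^( - 1) 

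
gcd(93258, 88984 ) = 2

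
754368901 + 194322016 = 948690917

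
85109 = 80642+4467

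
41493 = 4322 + 37171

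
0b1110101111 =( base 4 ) 32233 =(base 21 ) 22j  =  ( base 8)1657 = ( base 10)943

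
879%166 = 49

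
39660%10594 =7878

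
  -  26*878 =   -  22828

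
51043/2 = 25521 + 1/2 = 25521.50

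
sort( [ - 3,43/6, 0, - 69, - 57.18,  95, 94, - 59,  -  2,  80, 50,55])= [ - 69 , - 59, - 57.18, - 3,  -  2,  0,43/6, 50, 55, 80, 94 , 95 ] 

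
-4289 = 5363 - 9652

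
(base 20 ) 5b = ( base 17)69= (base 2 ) 1101111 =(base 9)133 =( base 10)111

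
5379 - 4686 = 693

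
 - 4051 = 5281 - 9332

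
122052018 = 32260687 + 89791331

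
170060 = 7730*22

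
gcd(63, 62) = 1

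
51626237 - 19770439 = 31855798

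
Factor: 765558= 2^1*3^3*14177^1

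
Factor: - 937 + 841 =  - 96 = - 2^5*3^1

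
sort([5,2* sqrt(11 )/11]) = [2*sqrt( 11)/11,5]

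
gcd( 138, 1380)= 138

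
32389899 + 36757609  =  69147508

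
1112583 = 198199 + 914384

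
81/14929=81/14929 = 0.01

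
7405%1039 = 132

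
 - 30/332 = -1 +151/166 = - 0.09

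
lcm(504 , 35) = 2520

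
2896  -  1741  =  1155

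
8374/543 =8374/543 = 15.42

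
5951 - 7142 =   -  1191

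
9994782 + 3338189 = 13332971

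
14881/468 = 14881/468 = 31.80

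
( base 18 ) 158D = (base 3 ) 101102211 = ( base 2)1110110111001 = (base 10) 7609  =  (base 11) 5798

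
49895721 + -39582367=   10313354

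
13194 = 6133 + 7061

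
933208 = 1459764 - 526556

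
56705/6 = 9450 + 5/6  =  9450.83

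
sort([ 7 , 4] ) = [ 4,7]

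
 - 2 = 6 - 8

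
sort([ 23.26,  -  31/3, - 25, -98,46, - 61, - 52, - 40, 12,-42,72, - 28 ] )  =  [ -98,-61, - 52,-42, - 40 , - 28,  -  25,-31/3, 12,23.26, 46,72]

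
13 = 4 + 9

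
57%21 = 15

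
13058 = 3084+9974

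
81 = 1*81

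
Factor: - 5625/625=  -3^2 =-9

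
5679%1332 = 351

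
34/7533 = 34/7533 = 0.00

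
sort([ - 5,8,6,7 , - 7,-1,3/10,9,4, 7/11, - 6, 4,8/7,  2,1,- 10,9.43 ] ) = [ - 10, - 7,-6,-5, - 1, 3/10, 7/11,1, 8/7, 2,  4, 4,6,7,8,9,9.43 ] 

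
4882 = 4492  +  390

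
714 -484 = 230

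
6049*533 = 3224117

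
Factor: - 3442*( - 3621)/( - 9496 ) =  -6231741/4748 = - 2^( - 2 )*3^1*17^1*71^1*1187^(-1)*1721^1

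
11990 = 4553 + 7437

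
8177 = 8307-130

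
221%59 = 44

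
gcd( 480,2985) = 15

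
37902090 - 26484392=11417698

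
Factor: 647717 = 7^1*17^1*5443^1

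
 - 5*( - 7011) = 35055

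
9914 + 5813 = 15727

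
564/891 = 188/297  =  0.63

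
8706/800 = 10 + 353/400 = 10.88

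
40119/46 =872 + 7/46 =872.15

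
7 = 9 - 2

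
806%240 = 86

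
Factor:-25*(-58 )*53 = 2^1*5^2 *29^1*53^1 = 76850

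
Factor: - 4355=-5^1*13^1 *67^1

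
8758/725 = 12 + 2/25 = 12.08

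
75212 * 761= 57236332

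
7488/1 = 7488 = 7488.00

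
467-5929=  - 5462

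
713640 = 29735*24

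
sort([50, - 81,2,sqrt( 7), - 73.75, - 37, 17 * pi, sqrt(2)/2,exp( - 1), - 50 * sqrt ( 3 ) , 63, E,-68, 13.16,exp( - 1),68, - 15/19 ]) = [-50*sqrt(3), - 81,  -  73.75,-68, - 37  , - 15/19, exp( - 1 ), exp( - 1 ), sqrt( 2)/2, 2, sqrt (7), E,13.16, 50, 17 * pi,63,68 ] 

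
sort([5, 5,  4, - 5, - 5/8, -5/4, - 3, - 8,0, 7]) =[ - 8, - 5, - 3, - 5/4, - 5/8 , 0,4,  5,5,7 ]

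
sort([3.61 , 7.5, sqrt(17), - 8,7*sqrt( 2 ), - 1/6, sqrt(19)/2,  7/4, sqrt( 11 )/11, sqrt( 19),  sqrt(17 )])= [-8,  -  1/6  ,  sqrt( 11)/11,7/4  ,  sqrt(19)/2, 3.61, sqrt(17), sqrt( 17),sqrt(19), 7.5, 7*sqrt( 2)]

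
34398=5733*6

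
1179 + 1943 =3122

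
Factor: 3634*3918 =14238012 = 2^2*3^1*23^1*79^1*653^1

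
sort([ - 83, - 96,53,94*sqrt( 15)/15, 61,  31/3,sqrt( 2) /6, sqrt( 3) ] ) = [-96,  -  83,sqrt (2)/6 , sqrt( 3 ),31/3,  94*sqrt( 15 ) /15, 53, 61 ]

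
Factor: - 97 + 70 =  - 27 = -3^3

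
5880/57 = 1960/19 =103.16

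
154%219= 154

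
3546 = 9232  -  5686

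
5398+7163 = 12561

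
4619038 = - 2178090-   -  6797128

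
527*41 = 21607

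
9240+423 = 9663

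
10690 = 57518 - 46828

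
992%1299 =992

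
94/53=94/53= 1.77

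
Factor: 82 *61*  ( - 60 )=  - 2^3* 3^1 *5^1 *41^1*61^1  =  -300120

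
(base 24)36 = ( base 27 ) 2O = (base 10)78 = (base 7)141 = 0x4E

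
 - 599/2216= - 1 + 1617/2216 = - 0.27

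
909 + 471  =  1380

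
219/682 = 219/682 = 0.32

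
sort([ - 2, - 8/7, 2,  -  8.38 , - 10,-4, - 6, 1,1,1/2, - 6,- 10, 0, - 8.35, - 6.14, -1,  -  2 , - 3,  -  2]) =[  -  10, - 10, - 8.38, - 8.35, - 6.14, - 6, - 6, - 4, - 3, - 2, - 2, - 2,  -  8/7, -1, 0, 1/2,1, 1, 2 ]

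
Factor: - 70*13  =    -  910= - 2^1*5^1*7^1*13^1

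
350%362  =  350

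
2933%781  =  590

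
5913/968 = 5913/968  =  6.11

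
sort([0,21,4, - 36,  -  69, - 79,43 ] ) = [ - 79, - 69, -36,0,4,21, 43 ]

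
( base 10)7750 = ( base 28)9om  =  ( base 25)CA0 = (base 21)HC1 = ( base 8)17106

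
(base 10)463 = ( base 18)17D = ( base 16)1cf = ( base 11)391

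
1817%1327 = 490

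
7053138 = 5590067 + 1463071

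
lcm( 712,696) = 61944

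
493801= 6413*77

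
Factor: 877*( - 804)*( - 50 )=2^3*3^1*5^2*67^1 * 877^1 = 35255400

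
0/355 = 0 = 0.00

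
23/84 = 23/84=   0.27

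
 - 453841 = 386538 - 840379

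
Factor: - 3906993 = -3^1*1302331^1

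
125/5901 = 125/5901 = 0.02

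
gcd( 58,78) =2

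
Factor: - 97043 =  - 53^1*1831^1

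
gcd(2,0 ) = 2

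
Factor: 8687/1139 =511/67=7^1 * 67^( -1)*73^1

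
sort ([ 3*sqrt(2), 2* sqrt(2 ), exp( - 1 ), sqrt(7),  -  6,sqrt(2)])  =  [  -  6, exp( - 1),sqrt(2), sqrt(7)  ,  2*sqrt( 2),3*sqrt(2 )]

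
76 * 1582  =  120232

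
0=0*25448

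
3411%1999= 1412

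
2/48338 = 1/24169= 0.00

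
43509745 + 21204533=64714278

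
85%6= 1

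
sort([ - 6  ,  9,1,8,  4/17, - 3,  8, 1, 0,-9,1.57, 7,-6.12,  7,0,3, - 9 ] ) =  [-9, - 9, - 6.12,  -  6,- 3,0,0,4/17,  1,  1,1.57,3,7, 7 , 8,8 , 9] 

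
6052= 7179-1127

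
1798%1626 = 172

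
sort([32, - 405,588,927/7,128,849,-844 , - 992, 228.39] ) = [ - 992, - 844, - 405,32,128,927/7,228.39,588,  849] 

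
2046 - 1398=648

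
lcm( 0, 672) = 0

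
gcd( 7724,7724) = 7724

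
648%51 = 36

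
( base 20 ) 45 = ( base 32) 2l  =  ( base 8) 125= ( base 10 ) 85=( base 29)2R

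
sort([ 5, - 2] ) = [-2 , 5 ]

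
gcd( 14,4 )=2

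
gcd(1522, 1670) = 2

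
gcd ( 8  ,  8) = 8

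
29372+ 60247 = 89619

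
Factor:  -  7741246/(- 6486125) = 407434/341375 = 2^1 * 5^( - 3)*101^1*2017^1 *2731^( - 1 )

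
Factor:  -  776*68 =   -  2^5*17^1*97^1 = - 52768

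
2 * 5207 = 10414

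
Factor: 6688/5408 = 209/169 = 11^1*13^( - 2 )*19^1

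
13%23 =13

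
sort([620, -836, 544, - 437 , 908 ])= [ - 836, - 437, 544, 620,  908 ] 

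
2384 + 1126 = 3510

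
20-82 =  - 62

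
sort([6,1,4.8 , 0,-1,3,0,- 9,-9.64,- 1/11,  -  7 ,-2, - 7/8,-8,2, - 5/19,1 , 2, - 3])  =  [ - 9.64, - 9, - 8,-7 ,  -  3, - 2, - 1, - 7/8, - 5/19, - 1/11, 0, 0,  1,1,2 , 2, 3,4.8,6] 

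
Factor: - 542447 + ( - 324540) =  - 11^1*269^1*293^1 = - 866987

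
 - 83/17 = -5 + 2/17 =-4.88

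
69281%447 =443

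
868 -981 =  - 113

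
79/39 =2 + 1/39 = 2.03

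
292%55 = 17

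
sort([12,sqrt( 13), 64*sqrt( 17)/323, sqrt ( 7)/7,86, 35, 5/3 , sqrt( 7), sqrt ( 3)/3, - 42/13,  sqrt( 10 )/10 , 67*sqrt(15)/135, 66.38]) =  [ - 42/13,sqrt( 10 )/10, sqrt(7 ) /7,sqrt(3)/3 , 64*sqrt(17)/323,  5/3,67*sqrt (15 ) /135,sqrt( 7), sqrt( 13),12,35, 66.38, 86] 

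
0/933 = 0 = 0.00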